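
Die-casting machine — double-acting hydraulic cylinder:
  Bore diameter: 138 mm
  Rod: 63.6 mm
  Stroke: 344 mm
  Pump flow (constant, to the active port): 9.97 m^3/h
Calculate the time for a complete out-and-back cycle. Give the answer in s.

Cap-side area A_cap = π/4 × (138 mm)² = 14960 mm^2
Rod-side annular area A_ann = π/4 × (138² − 63.6²) = 11780 mm^2
t_ext = A_cap·L/Q = 1.858 s
t_ret = A_ann·L/Q = 1.463 s
t_cycle = t_ext + t_ret

t ≈ 3.32 s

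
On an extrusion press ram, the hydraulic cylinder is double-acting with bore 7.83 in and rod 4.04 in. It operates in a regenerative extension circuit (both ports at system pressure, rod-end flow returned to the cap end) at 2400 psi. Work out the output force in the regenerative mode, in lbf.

With equal pressure on both faces, forces on the annular region cancel; the net push is pressure × rod cross-section.
Rod cross-section A_rod = π/4 × (4.04 in)² = 12.82 in^2
F = P × A_rod

F ≈ 30800 lbf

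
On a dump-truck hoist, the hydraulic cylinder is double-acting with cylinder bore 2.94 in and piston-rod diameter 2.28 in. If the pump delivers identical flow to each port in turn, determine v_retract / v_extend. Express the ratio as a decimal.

Cap-side area A_cap = π/4 × (2.94 in)² = 6.789 in^2
Rod-side annular area A_ann = π/4 × (2.94² − 2.28²) = 2.706 in^2
For equal Q, v ∝ 1/A, so v_ret/v_ext = A_cap/A_ann.

v_ret/v_ext ≈ 2.51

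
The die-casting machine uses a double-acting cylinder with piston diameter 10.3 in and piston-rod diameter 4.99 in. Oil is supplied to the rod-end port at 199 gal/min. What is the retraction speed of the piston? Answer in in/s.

Rod-side annular area A_ann = π/4 × (10.3² − 4.99²) = 63.77 in^2
Flow into the rod-end port fills the annular volume.
v = Q / A

v ≈ 12.0 in/s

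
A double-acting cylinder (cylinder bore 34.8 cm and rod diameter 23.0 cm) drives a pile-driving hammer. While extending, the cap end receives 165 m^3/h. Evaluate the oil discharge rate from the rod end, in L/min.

Q_out ≈ 1550 L/min

Cap-side area A_cap = π/4 × (34.8 cm)² = 951.1 cm^2
Rod-side annular area A_ann = π/4 × (34.8² − 23.0²) = 535.7 cm^2
Piston speed v = Q_in/A_cap; rod-end outflow Q_out = v × A_ann = Q_in × A_ann/A_cap.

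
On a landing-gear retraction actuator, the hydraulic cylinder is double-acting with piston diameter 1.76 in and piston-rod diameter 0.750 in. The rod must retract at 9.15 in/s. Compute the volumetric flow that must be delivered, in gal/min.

Q ≈ 4.73 gal/min

Rod-side annular area A_ann = π/4 × (1.76² − 0.750²) = 1.991 in^2
Q = A × v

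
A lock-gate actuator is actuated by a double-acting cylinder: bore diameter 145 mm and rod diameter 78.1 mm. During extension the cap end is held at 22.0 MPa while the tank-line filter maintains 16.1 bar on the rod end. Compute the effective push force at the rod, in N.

Cap-side area A_cap = π/4 × (145 mm)² = 16510 mm^2
Rod-side annular area A_ann = π/4 × (145² − 78.1²) = 11720 mm^2
Net thrust = P_cap·A_cap − P_rod·A_ann = 3.633e5 N − 18870 N

F ≈ 3.44e5 N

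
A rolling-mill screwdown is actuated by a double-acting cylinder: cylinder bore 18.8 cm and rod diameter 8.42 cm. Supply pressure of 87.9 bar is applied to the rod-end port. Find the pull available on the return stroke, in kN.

Rod-side annular area A_ann = π/4 × (18.8² − 8.42²) = 221.9 cm^2
On retraction the pressure acts on the annular area (bore minus rod).
F = P × A_ann

F ≈ 195 kN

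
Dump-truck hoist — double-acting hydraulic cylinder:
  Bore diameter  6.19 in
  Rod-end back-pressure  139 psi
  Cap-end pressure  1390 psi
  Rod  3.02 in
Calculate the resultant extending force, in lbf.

F ≈ 38600 lbf

Cap-side area A_cap = π/4 × (6.19 in)² = 30.09 in^2
Rod-side annular area A_ann = π/4 × (6.19² − 3.02²) = 22.93 in^2
Net thrust = P_cap·A_cap − P_rod·A_ann = 41830 lbf − 3187 lbf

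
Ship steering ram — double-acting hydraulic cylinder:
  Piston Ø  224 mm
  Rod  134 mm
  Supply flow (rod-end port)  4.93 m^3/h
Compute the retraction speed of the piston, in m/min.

v ≈ 3.25 m/min

Rod-side annular area A_ann = π/4 × (224² − 134²) = 25310 mm^2
Flow into the rod-end port fills the annular volume.
v = Q / A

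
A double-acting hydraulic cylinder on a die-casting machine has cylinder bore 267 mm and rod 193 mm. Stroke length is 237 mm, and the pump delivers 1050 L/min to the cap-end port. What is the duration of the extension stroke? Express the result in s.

Cap-side area A_cap = π/4 × (267 mm)² = 55990 mm^2
Swept volume V = A × L; t = V / Q = A·L / Q

t ≈ 0.758 s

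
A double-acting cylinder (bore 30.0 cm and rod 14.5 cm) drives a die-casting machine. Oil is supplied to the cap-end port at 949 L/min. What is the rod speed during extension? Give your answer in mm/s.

Cap-side area A_cap = π/4 × (30.0 cm)² = 706.9 cm^2
v = Q / A

v ≈ 224 mm/s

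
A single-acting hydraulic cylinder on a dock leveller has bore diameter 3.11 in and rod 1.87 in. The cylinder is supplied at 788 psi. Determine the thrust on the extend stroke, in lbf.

F ≈ 5990 lbf

Cap-side area A_cap = π/4 × (3.11 in)² = 7.596 in^2
F = P × A_cap = 788 psi × A_cap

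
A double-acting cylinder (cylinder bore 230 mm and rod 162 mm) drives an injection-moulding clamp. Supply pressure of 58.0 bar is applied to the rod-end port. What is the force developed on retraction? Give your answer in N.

F ≈ 1.21e5 N

Rod-side annular area A_ann = π/4 × (230² − 162²) = 20940 mm^2
On retraction the pressure acts on the annular area (bore minus rod).
F = P × A_ann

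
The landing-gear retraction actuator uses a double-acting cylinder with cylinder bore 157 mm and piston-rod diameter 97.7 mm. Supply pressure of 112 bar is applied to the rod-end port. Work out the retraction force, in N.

Rod-side annular area A_ann = π/4 × (157² − 97.7²) = 11860 mm^2
On retraction the pressure acts on the annular area (bore minus rod).
F = P × A_ann

F ≈ 1.33e5 N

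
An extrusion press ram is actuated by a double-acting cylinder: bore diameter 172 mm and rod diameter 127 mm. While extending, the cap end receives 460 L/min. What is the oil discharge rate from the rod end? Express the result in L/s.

Q_out ≈ 3.49 L/s

Cap-side area A_cap = π/4 × (172 mm)² = 23240 mm^2
Rod-side annular area A_ann = π/4 × (172² − 127²) = 10570 mm^2
Piston speed v = Q_in/A_cap; rod-end outflow Q_out = v × A_ann = Q_in × A_ann/A_cap.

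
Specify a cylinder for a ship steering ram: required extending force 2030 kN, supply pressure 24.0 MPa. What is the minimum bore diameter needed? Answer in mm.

D ≈ 328 mm

Extension force acts on the full piston face: F = P × (π/4)D².
D = √(4F / (πP)) = √(4 × 2030 kN / (π × 24.0 MPa))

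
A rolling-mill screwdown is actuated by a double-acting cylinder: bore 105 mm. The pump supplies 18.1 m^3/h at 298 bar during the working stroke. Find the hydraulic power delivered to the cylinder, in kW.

W ≈ 150 kW

Hydraulic power = P × Q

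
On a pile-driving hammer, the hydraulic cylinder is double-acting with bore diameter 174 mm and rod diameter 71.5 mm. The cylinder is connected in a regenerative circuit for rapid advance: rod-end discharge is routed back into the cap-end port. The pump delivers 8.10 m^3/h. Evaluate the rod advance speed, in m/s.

In regeneration the rod-end outflow joins the pump flow into the cap end, so the net volume the pump must supply per unit advance equals the rod cross-section area.
Rod cross-section A_rod = π/4 × (71.5 mm)² = 4015 mm^2
v = Q_pump / A_rod

v ≈ 0.560 m/s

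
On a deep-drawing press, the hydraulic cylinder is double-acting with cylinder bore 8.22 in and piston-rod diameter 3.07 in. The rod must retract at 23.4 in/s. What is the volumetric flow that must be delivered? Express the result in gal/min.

Rod-side annular area A_ann = π/4 × (8.22² − 3.07²) = 45.67 in^2
Q = A × v

Q ≈ 278 gal/min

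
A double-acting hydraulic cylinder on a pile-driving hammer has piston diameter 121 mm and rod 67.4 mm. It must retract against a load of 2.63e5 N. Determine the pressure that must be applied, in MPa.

Rod-side annular area A_ann = π/4 × (121² − 67.4²) = 7931 mm^2
Retraction: pressure acts on the annular area.
P = F / A = 2.63e5 N / A

P ≈ 33.2 MPa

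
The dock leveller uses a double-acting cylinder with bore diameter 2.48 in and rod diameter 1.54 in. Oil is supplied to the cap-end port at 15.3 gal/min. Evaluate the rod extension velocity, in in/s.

v ≈ 12.2 in/s

Cap-side area A_cap = π/4 × (2.48 in)² = 4.831 in^2
v = Q / A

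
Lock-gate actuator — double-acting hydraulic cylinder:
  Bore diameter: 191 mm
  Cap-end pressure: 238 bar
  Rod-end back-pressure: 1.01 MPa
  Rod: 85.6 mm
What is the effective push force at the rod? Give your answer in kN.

F ≈ 659 kN

Cap-side area A_cap = π/4 × (191 mm)² = 28650 mm^2
Rod-side annular area A_ann = π/4 × (191² − 85.6²) = 22900 mm^2
Net thrust = P_cap·A_cap − P_rod·A_ann = 681.9 kN − 23.13 kN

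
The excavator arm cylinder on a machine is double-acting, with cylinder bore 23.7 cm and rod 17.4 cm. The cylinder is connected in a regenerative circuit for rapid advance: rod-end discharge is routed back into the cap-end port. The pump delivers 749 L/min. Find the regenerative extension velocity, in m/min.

v ≈ 31.5 m/min

In regeneration the rod-end outflow joins the pump flow into the cap end, so the net volume the pump must supply per unit advance equals the rod cross-section area.
Rod cross-section A_rod = π/4 × (17.4 cm)² = 237.8 cm^2
v = Q_pump / A_rod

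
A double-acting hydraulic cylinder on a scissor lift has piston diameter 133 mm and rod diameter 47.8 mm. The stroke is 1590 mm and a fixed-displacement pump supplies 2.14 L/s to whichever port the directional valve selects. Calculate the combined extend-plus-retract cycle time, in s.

Cap-side area A_cap = π/4 × (133 mm)² = 13890 mm^2
Rod-side annular area A_ann = π/4 × (133² − 47.8²) = 12100 mm^2
t_ext = A_cap·L/Q = 10.32 s
t_ret = A_ann·L/Q = 8.989 s
t_cycle = t_ext + t_ret

t ≈ 19.3 s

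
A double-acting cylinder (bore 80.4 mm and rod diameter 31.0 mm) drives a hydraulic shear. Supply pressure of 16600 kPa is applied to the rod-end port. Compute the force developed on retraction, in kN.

F ≈ 71.7 kN

Rod-side annular area A_ann = π/4 × (80.4² − 31.0²) = 4322 mm^2
On retraction the pressure acts on the annular area (bore minus rod).
F = P × A_ann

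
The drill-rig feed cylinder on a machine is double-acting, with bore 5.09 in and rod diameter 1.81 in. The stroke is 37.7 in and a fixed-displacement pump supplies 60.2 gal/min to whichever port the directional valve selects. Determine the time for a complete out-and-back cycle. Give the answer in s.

Cap-side area A_cap = π/4 × (5.09 in)² = 20.35 in^2
Rod-side annular area A_ann = π/4 × (5.09² − 1.81²) = 17.78 in^2
t_ext = A_cap·L/Q = 3.310 s
t_ret = A_ann·L/Q = 2.891 s
t_cycle = t_ext + t_ret

t ≈ 6.20 s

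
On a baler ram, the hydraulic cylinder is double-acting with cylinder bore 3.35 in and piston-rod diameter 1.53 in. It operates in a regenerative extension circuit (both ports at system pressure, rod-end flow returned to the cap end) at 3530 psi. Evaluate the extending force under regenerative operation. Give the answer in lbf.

F ≈ 6490 lbf

With equal pressure on both faces, forces on the annular region cancel; the net push is pressure × rod cross-section.
Rod cross-section A_rod = π/4 × (1.53 in)² = 1.839 in^2
F = P × A_rod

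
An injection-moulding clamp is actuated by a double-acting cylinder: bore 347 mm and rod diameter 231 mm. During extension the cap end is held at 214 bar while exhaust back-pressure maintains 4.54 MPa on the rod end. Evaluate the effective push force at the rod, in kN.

Cap-side area A_cap = π/4 × (347 mm)² = 94570 mm^2
Rod-side annular area A_ann = π/4 × (347² − 231²) = 52660 mm^2
Net thrust = P_cap·A_cap − P_rod·A_ann = 2024 kN − 239.1 kN

F ≈ 1780 kN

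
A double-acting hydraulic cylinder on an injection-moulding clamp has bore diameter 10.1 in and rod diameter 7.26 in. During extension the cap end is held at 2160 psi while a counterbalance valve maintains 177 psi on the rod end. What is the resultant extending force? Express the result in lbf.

F ≈ 1.66e5 lbf

Cap-side area A_cap = π/4 × (10.1 in)² = 80.12 in^2
Rod-side annular area A_ann = π/4 × (10.1² − 7.26²) = 38.72 in^2
Net thrust = P_cap·A_cap − P_rod·A_ann = 1.731e5 lbf − 6854 lbf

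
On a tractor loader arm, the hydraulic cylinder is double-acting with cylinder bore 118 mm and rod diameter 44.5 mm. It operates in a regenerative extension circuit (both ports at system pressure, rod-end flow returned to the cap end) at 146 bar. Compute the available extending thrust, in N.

F ≈ 22700 N

With equal pressure on both faces, forces on the annular region cancel; the net push is pressure × rod cross-section.
Rod cross-section A_rod = π/4 × (44.5 mm)² = 1555 mm^2
F = P × A_rod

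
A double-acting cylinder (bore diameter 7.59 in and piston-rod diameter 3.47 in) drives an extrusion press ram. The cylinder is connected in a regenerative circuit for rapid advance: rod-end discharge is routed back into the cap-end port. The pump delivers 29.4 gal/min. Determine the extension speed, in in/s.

v ≈ 12.0 in/s

In regeneration the rod-end outflow joins the pump flow into the cap end, so the net volume the pump must supply per unit advance equals the rod cross-section area.
Rod cross-section A_rod = π/4 × (3.47 in)² = 9.457 in^2
v = Q_pump / A_rod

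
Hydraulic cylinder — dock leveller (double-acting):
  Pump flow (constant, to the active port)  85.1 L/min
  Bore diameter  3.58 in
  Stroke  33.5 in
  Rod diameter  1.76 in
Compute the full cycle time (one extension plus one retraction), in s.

t ≈ 6.85 s

Cap-side area A_cap = π/4 × (3.58 in)² = 10.07 in^2
Rod-side annular area A_ann = π/4 × (3.58² − 1.76²) = 7.633 in^2
t_ext = A_cap·L/Q = 3.896 s
t_ret = A_ann·L/Q = 2.954 s
t_cycle = t_ext + t_ret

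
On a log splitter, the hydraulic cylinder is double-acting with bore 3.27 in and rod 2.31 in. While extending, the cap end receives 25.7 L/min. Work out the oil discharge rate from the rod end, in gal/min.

Cap-side area A_cap = π/4 × (3.27 in)² = 8.398 in^2
Rod-side annular area A_ann = π/4 × (3.27² − 2.31²) = 4.207 in^2
Piston speed v = Q_in/A_cap; rod-end outflow Q_out = v × A_ann = Q_in × A_ann/A_cap.

Q_out ≈ 3.40 gal/min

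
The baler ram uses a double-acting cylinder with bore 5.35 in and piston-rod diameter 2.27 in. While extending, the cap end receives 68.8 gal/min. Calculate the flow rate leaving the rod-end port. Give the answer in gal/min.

Q_out ≈ 56.4 gal/min

Cap-side area A_cap = π/4 × (5.35 in)² = 22.48 in^2
Rod-side annular area A_ann = π/4 × (5.35² − 2.27²) = 18.43 in^2
Piston speed v = Q_in/A_cap; rod-end outflow Q_out = v × A_ann = Q_in × A_ann/A_cap.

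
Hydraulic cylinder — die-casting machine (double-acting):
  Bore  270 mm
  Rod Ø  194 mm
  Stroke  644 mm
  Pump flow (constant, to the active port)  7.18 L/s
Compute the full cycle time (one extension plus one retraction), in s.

t ≈ 7.62 s

Cap-side area A_cap = π/4 × (270 mm)² = 57260 mm^2
Rod-side annular area A_ann = π/4 × (270² − 194²) = 27700 mm^2
t_ext = A_cap·L/Q = 5.135 s
t_ret = A_ann·L/Q = 2.484 s
t_cycle = t_ext + t_ret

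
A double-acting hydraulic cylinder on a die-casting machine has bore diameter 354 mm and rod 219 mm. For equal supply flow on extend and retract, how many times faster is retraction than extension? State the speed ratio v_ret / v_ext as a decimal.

v_ret/v_ext ≈ 1.62

Cap-side area A_cap = π/4 × (354 mm)² = 98420 mm^2
Rod-side annular area A_ann = π/4 × (354² − 219²) = 60750 mm^2
For equal Q, v ∝ 1/A, so v_ret/v_ext = A_cap/A_ann.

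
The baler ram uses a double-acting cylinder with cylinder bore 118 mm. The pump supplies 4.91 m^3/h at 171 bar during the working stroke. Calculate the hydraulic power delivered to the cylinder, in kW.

W ≈ 23.3 kW

Hydraulic power = P × Q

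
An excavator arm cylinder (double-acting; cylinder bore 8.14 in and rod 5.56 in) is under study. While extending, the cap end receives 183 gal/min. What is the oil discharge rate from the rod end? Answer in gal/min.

Cap-side area A_cap = π/4 × (8.14 in)² = 52.04 in^2
Rod-side annular area A_ann = π/4 × (8.14² − 5.56²) = 27.76 in^2
Piston speed v = Q_in/A_cap; rod-end outflow Q_out = v × A_ann = Q_in × A_ann/A_cap.

Q_out ≈ 97.6 gal/min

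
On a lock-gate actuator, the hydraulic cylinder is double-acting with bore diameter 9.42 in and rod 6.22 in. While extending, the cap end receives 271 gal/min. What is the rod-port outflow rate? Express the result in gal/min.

Q_out ≈ 153 gal/min

Cap-side area A_cap = π/4 × (9.42 in)² = 69.69 in^2
Rod-side annular area A_ann = π/4 × (9.42² − 6.22²) = 39.31 in^2
Piston speed v = Q_in/A_cap; rod-end outflow Q_out = v × A_ann = Q_in × A_ann/A_cap.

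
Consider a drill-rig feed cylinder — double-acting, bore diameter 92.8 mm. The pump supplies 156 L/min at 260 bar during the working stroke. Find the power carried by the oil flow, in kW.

W ≈ 67.6 kW

Hydraulic power = P × Q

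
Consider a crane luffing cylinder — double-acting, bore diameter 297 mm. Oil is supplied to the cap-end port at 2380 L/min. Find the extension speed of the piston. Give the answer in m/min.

v ≈ 34.4 m/min

Cap-side area A_cap = π/4 × (297 mm)² = 69280 mm^2
v = Q / A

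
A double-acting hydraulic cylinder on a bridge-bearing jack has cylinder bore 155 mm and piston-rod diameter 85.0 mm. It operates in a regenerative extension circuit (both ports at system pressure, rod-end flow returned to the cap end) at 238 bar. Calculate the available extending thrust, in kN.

With equal pressure on both faces, forces on the annular region cancel; the net push is pressure × rod cross-section.
Rod cross-section A_rod = π/4 × (85.0 mm)² = 5675 mm^2
F = P × A_rod

F ≈ 135 kN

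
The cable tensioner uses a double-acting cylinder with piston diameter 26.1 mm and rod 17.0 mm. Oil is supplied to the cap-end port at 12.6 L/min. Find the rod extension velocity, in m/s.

v ≈ 0.393 m/s

Cap-side area A_cap = π/4 × (26.1 mm)² = 535.0 mm^2
v = Q / A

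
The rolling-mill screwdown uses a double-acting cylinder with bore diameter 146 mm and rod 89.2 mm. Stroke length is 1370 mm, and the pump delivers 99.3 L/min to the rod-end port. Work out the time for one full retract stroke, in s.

t ≈ 8.69 s

Rod-side annular area A_ann = π/4 × (146² − 89.2²) = 10490 mm^2
Swept volume V = A × L; t = V / Q = A·L / Q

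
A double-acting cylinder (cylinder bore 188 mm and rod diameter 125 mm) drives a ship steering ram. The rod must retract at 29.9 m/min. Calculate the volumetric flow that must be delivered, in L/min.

Rod-side annular area A_ann = π/4 × (188² − 125²) = 15490 mm^2
Q = A × v

Q ≈ 463 L/min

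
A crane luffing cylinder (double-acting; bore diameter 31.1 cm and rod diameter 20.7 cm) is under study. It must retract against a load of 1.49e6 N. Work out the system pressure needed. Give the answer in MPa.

Rod-side annular area A_ann = π/4 × (31.1² − 20.7²) = 423.1 cm^2
Retraction: pressure acts on the annular area.
P = F / A = 1.49e6 N / A

P ≈ 35.2 MPa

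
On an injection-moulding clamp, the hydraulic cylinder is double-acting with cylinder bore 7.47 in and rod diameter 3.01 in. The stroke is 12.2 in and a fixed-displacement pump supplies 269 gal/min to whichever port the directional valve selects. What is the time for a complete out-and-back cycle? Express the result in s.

t ≈ 0.949 s

Cap-side area A_cap = π/4 × (7.47 in)² = 43.83 in^2
Rod-side annular area A_ann = π/4 × (7.47² − 3.01²) = 36.71 in^2
t_ext = A_cap·L/Q = 0.5163 s
t_ret = A_ann·L/Q = 0.4324 s
t_cycle = t_ext + t_ret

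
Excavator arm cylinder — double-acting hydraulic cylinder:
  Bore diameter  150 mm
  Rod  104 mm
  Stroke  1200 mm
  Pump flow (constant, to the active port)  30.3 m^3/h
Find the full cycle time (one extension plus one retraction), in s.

t ≈ 3.83 s

Cap-side area A_cap = π/4 × (150 mm)² = 17670 mm^2
Rod-side annular area A_ann = π/4 × (150² − 104²) = 9177 mm^2
t_ext = A_cap·L/Q = 2.519 s
t_ret = A_ann·L/Q = 1.308 s
t_cycle = t_ext + t_ret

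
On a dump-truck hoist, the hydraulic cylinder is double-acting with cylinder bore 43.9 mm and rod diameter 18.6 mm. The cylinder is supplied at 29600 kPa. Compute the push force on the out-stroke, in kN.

Cap-side area A_cap = π/4 × (43.9 mm)² = 1514 mm^2
F = P × A_cap = 29600 kPa × A_cap

F ≈ 44.8 kN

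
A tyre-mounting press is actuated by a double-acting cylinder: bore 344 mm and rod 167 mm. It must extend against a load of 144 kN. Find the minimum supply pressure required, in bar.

P ≈ 15.5 bar

Cap-side area A_cap = π/4 × (344 mm)² = 92940 mm^2
P = F / A = 144 kN / A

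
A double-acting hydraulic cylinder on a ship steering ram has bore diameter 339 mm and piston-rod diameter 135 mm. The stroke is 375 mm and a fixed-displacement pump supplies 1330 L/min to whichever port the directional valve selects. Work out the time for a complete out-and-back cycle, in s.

Cap-side area A_cap = π/4 × (339 mm)² = 90260 mm^2
Rod-side annular area A_ann = π/4 × (339² − 135²) = 75940 mm^2
t_ext = A_cap·L/Q = 1.527 s
t_ret = A_ann·L/Q = 1.285 s
t_cycle = t_ext + t_ret

t ≈ 2.81 s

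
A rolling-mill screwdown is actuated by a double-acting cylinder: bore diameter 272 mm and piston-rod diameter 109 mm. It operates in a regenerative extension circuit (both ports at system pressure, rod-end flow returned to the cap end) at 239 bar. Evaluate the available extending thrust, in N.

With equal pressure on both faces, forces on the annular region cancel; the net push is pressure × rod cross-section.
Rod cross-section A_rod = π/4 × (109 mm)² = 9331 mm^2
F = P × A_rod

F ≈ 2.23e5 N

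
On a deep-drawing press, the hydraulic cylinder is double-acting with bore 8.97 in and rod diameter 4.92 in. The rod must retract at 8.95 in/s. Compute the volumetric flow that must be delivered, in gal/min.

Q ≈ 103 gal/min

Rod-side annular area A_ann = π/4 × (8.97² − 4.92²) = 44.18 in^2
Q = A × v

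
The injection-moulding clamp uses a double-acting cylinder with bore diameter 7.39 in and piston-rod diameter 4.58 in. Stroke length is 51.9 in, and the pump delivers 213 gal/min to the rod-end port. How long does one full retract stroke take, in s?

t ≈ 1.67 s

Rod-side annular area A_ann = π/4 × (7.39² − 4.58²) = 26.42 in^2
Swept volume V = A × L; t = V / Q = A·L / Q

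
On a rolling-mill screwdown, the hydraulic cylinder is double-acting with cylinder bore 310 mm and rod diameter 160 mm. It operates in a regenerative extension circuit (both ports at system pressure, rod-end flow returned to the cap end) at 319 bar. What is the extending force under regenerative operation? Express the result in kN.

With equal pressure on both faces, forces on the annular region cancel; the net push is pressure × rod cross-section.
Rod cross-section A_rod = π/4 × (160 mm)² = 20110 mm^2
F = P × A_rod

F ≈ 641 kN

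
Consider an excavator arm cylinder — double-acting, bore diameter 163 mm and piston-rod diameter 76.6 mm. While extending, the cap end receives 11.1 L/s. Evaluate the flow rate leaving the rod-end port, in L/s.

Q_out ≈ 8.65 L/s

Cap-side area A_cap = π/4 × (163 mm)² = 20870 mm^2
Rod-side annular area A_ann = π/4 × (163² − 76.6²) = 16260 mm^2
Piston speed v = Q_in/A_cap; rod-end outflow Q_out = v × A_ann = Q_in × A_ann/A_cap.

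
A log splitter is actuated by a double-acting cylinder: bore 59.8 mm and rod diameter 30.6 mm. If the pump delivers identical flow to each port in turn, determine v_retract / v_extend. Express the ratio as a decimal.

Cap-side area A_cap = π/4 × (59.8 mm)² = 2809 mm^2
Rod-side annular area A_ann = π/4 × (59.8² − 30.6²) = 2073 mm^2
For equal Q, v ∝ 1/A, so v_ret/v_ext = A_cap/A_ann.

v_ret/v_ext ≈ 1.35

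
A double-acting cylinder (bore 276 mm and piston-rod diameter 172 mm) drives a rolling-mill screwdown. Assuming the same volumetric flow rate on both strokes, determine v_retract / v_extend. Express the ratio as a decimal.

v_ret/v_ext ≈ 1.63

Cap-side area A_cap = π/4 × (276 mm)² = 59830 mm^2
Rod-side annular area A_ann = π/4 × (276² − 172²) = 36590 mm^2
For equal Q, v ∝ 1/A, so v_ret/v_ext = A_cap/A_ann.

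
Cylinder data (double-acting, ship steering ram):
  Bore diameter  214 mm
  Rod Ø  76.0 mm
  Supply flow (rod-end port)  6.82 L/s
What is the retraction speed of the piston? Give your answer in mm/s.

Rod-side annular area A_ann = π/4 × (214² − 76.0²) = 31430 mm^2
Flow into the rod-end port fills the annular volume.
v = Q / A

v ≈ 217 mm/s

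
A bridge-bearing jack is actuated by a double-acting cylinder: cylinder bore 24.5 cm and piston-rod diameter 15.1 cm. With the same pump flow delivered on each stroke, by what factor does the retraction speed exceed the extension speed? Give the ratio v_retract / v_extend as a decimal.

Cap-side area A_cap = π/4 × (24.5 cm)² = 471.4 cm^2
Rod-side annular area A_ann = π/4 × (24.5² − 15.1²) = 292.4 cm^2
For equal Q, v ∝ 1/A, so v_ret/v_ext = A_cap/A_ann.

v_ret/v_ext ≈ 1.61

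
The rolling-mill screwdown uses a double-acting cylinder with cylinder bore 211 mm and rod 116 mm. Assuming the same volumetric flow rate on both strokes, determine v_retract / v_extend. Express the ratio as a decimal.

Cap-side area A_cap = π/4 × (211 mm)² = 34970 mm^2
Rod-side annular area A_ann = π/4 × (211² − 116²) = 24400 mm^2
For equal Q, v ∝ 1/A, so v_ret/v_ext = A_cap/A_ann.

v_ret/v_ext ≈ 1.43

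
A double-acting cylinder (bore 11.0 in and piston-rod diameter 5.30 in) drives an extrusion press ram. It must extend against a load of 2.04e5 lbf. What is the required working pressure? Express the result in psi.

P ≈ 2150 psi

Cap-side area A_cap = π/4 × (11.0 in)² = 95.03 in^2
P = F / A = 2.04e5 lbf / A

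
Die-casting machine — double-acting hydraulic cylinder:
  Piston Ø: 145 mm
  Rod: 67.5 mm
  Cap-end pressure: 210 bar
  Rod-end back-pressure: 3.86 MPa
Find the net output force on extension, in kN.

F ≈ 297 kN

Cap-side area A_cap = π/4 × (145 mm)² = 16510 mm^2
Rod-side annular area A_ann = π/4 × (145² − 67.5²) = 12930 mm^2
Net thrust = P_cap·A_cap − P_rod·A_ann = 346.8 kN − 49.93 kN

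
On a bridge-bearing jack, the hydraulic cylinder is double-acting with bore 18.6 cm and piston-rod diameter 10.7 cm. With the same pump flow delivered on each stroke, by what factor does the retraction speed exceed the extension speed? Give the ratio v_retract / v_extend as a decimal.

v_ret/v_ext ≈ 1.49

Cap-side area A_cap = π/4 × (18.6 cm)² = 271.7 cm^2
Rod-side annular area A_ann = π/4 × (18.6² − 10.7²) = 181.8 cm^2
For equal Q, v ∝ 1/A, so v_ret/v_ext = A_cap/A_ann.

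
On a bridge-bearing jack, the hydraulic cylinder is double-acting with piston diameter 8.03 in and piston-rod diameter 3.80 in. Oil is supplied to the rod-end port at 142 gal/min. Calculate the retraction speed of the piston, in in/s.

v ≈ 13.9 in/s

Rod-side annular area A_ann = π/4 × (8.03² − 3.80²) = 39.30 in^2
Flow into the rod-end port fills the annular volume.
v = Q / A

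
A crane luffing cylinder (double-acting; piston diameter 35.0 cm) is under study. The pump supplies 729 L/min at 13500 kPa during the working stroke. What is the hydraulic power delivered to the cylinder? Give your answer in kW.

Hydraulic power = P × Q

W ≈ 164 kW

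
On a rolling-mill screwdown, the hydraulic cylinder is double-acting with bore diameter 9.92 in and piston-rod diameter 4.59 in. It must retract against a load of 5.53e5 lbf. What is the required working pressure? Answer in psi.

Rod-side annular area A_ann = π/4 × (9.92² − 4.59²) = 60.74 in^2
Retraction: pressure acts on the annular area.
P = F / A = 5.53e5 lbf / A

P ≈ 9100 psi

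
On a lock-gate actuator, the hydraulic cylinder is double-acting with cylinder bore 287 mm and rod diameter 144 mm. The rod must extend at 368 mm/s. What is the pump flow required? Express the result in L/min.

Cap-side area A_cap = π/4 × (287 mm)² = 64690 mm^2
Q = A × v

Q ≈ 1430 L/min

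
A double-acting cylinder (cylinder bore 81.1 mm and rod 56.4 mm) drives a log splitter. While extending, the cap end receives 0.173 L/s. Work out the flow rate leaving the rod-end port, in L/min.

Q_out ≈ 5.36 L/min

Cap-side area A_cap = π/4 × (81.1 mm)² = 5166 mm^2
Rod-side annular area A_ann = π/4 × (81.1² − 56.4²) = 2667 mm^2
Piston speed v = Q_in/A_cap; rod-end outflow Q_out = v × A_ann = Q_in × A_ann/A_cap.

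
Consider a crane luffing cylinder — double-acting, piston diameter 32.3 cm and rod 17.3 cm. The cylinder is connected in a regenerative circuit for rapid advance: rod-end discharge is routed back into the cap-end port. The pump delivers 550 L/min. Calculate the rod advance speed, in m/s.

In regeneration the rod-end outflow joins the pump flow into the cap end, so the net volume the pump must supply per unit advance equals the rod cross-section area.
Rod cross-section A_rod = π/4 × (17.3 cm)² = 235.1 cm^2
v = Q_pump / A_rod

v ≈ 0.390 m/s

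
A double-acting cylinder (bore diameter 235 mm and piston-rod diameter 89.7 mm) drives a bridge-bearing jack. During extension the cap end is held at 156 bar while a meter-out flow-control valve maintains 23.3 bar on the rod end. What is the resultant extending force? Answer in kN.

Cap-side area A_cap = π/4 × (235 mm)² = 43370 mm^2
Rod-side annular area A_ann = π/4 × (235² − 89.7²) = 37050 mm^2
Net thrust = P_cap·A_cap − P_rod·A_ann = 676.6 kN − 86.34 kN

F ≈ 590 kN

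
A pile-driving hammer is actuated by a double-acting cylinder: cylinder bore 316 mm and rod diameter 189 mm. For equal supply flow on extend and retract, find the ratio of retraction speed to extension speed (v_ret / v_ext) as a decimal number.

v_ret/v_ext ≈ 1.56

Cap-side area A_cap = π/4 × (316 mm)² = 78430 mm^2
Rod-side annular area A_ann = π/4 × (316² − 189²) = 50370 mm^2
For equal Q, v ∝ 1/A, so v_ret/v_ext = A_cap/A_ann.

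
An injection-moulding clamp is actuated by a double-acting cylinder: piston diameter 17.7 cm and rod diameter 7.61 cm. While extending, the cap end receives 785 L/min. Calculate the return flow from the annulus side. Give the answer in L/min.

Cap-side area A_cap = π/4 × (17.7 cm)² = 246.1 cm^2
Rod-side annular area A_ann = π/4 × (17.7² − 7.61²) = 200.6 cm^2
Piston speed v = Q_in/A_cap; rod-end outflow Q_out = v × A_ann = Q_in × A_ann/A_cap.

Q_out ≈ 640 L/min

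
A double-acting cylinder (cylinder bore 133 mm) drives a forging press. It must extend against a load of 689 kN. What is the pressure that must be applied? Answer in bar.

Cap-side area A_cap = π/4 × (133 mm)² = 13890 mm^2
P = F / A = 689 kN / A

P ≈ 496 bar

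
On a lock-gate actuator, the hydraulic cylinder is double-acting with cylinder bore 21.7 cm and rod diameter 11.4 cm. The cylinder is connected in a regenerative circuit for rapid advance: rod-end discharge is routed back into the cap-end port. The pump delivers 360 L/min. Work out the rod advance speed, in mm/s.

v ≈ 588 mm/s

In regeneration the rod-end outflow joins the pump flow into the cap end, so the net volume the pump must supply per unit advance equals the rod cross-section area.
Rod cross-section A_rod = π/4 × (11.4 cm)² = 102.1 cm^2
v = Q_pump / A_rod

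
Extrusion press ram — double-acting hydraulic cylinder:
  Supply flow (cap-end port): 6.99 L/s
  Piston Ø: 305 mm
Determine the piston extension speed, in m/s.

Cap-side area A_cap = π/4 × (305 mm)² = 73060 mm^2
v = Q / A

v ≈ 0.0957 m/s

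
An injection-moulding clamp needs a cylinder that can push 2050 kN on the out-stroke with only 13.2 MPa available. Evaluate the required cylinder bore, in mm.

Extension force acts on the full piston face: F = P × (π/4)D².
D = √(4F / (πP)) = √(4 × 2050 kN / (π × 13.2 MPa))

D ≈ 445 mm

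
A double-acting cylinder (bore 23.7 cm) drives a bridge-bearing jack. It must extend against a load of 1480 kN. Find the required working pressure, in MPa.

Cap-side area A_cap = π/4 × (23.7 cm)² = 441.2 cm^2
P = F / A = 1480 kN / A

P ≈ 33.5 MPa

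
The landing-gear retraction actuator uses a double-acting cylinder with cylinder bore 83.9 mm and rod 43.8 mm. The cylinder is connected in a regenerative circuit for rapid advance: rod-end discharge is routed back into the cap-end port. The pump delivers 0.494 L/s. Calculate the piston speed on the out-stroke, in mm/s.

v ≈ 328 mm/s

In regeneration the rod-end outflow joins the pump flow into the cap end, so the net volume the pump must supply per unit advance equals the rod cross-section area.
Rod cross-section A_rod = π/4 × (43.8 mm)² = 1507 mm^2
v = Q_pump / A_rod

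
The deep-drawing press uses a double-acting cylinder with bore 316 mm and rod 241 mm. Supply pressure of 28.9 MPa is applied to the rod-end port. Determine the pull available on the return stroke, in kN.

F ≈ 948 kN

Rod-side annular area A_ann = π/4 × (316² − 241²) = 32810 mm^2
On retraction the pressure acts on the annular area (bore minus rod).
F = P × A_ann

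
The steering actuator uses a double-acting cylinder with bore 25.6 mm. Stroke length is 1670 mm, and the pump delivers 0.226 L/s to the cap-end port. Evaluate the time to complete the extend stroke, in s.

Cap-side area A_cap = π/4 × (25.6 mm)² = 514.7 mm^2
Swept volume V = A × L; t = V / Q = A·L / Q

t ≈ 3.80 s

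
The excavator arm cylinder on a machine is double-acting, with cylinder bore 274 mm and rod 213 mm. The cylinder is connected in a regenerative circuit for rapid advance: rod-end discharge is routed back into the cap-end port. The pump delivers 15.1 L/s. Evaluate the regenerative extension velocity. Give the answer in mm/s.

In regeneration the rod-end outflow joins the pump flow into the cap end, so the net volume the pump must supply per unit advance equals the rod cross-section area.
Rod cross-section A_rod = π/4 × (213 mm)² = 35630 mm^2
v = Q_pump / A_rod

v ≈ 424 mm/s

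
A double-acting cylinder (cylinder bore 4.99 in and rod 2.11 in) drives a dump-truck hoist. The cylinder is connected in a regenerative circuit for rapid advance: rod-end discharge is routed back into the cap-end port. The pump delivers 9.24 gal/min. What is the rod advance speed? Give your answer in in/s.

In regeneration the rod-end outflow joins the pump flow into the cap end, so the net volume the pump must supply per unit advance equals the rod cross-section area.
Rod cross-section A_rod = π/4 × (2.11 in)² = 3.497 in^2
v = Q_pump / A_rod

v ≈ 10.2 in/s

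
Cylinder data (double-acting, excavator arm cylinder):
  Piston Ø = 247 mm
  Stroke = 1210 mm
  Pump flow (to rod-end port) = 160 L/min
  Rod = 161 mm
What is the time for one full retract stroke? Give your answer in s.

t ≈ 12.5 s

Rod-side annular area A_ann = π/4 × (247² − 161²) = 27560 mm^2
Swept volume V = A × L; t = V / Q = A·L / Q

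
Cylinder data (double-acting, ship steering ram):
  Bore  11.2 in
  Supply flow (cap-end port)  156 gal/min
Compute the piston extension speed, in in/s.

v ≈ 6.10 in/s

Cap-side area A_cap = π/4 × (11.2 in)² = 98.52 in^2
v = Q / A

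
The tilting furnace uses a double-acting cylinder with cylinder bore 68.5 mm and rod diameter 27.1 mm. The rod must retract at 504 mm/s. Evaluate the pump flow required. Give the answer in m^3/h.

Rod-side annular area A_ann = π/4 × (68.5² − 27.1²) = 3108 mm^2
Q = A × v

Q ≈ 5.64 m^3/h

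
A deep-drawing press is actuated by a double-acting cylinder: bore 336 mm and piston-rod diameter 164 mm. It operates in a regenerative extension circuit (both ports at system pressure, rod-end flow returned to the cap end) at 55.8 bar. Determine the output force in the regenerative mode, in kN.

With equal pressure on both faces, forces on the annular region cancel; the net push is pressure × rod cross-section.
Rod cross-section A_rod = π/4 × (164 mm)² = 21120 mm^2
F = P × A_rod

F ≈ 118 kN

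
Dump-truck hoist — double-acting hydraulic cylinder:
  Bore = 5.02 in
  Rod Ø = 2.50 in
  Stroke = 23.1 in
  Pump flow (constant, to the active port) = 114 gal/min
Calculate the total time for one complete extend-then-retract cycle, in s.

Cap-side area A_cap = π/4 × (5.02 in)² = 19.79 in^2
Rod-side annular area A_ann = π/4 × (5.02² − 2.50²) = 14.88 in^2
t_ext = A_cap·L/Q = 1.042 s
t_ret = A_ann·L/Q = 0.7833 s
t_cycle = t_ext + t_ret

t ≈ 1.83 s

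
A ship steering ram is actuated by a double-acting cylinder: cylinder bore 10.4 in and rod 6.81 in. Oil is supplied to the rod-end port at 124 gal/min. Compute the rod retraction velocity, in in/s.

v ≈ 9.84 in/s

Rod-side annular area A_ann = π/4 × (10.4² − 6.81²) = 48.52 in^2
Flow into the rod-end port fills the annular volume.
v = Q / A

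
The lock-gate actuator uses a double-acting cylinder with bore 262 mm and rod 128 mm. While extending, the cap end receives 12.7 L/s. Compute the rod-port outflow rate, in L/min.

Cap-side area A_cap = π/4 × (262 mm)² = 53910 mm^2
Rod-side annular area A_ann = π/4 × (262² − 128²) = 41040 mm^2
Piston speed v = Q_in/A_cap; rod-end outflow Q_out = v × A_ann = Q_in × A_ann/A_cap.

Q_out ≈ 580 L/min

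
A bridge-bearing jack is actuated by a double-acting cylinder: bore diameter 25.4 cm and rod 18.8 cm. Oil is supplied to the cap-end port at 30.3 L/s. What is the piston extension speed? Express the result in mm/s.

Cap-side area A_cap = π/4 × (25.4 cm)² = 506.7 cm^2
v = Q / A

v ≈ 598 mm/s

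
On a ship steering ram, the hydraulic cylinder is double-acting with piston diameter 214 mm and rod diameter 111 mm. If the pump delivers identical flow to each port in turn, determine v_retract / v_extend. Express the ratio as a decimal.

v_ret/v_ext ≈ 1.37

Cap-side area A_cap = π/4 × (214 mm)² = 35970 mm^2
Rod-side annular area A_ann = π/4 × (214² − 111²) = 26290 mm^2
For equal Q, v ∝ 1/A, so v_ret/v_ext = A_cap/A_ann.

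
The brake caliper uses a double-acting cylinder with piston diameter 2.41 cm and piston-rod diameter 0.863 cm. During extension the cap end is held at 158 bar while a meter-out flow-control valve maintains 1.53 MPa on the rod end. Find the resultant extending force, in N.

Cap-side area A_cap = π/4 × (2.41 cm)² = 4.562 cm^2
Rod-side annular area A_ann = π/4 × (2.41² − 0.863²) = 3.977 cm^2
Net thrust = P_cap·A_cap − P_rod·A_ann = 7207 N − 608.4 N

F ≈ 6600 N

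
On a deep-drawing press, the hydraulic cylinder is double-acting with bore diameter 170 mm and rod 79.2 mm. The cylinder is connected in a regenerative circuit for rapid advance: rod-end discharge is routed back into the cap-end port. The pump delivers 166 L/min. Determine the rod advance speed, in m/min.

In regeneration the rod-end outflow joins the pump flow into the cap end, so the net volume the pump must supply per unit advance equals the rod cross-section area.
Rod cross-section A_rod = π/4 × (79.2 mm)² = 4927 mm^2
v = Q_pump / A_rod

v ≈ 33.7 m/min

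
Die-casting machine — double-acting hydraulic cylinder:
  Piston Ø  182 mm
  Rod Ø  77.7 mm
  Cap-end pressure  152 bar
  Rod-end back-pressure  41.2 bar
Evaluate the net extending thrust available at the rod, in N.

Cap-side area A_cap = π/4 × (182 mm)² = 26020 mm^2
Rod-side annular area A_ann = π/4 × (182² − 77.7²) = 21270 mm^2
Net thrust = P_cap·A_cap − P_rod·A_ann = 3.954e5 N − 87650 N

F ≈ 3.08e5 N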